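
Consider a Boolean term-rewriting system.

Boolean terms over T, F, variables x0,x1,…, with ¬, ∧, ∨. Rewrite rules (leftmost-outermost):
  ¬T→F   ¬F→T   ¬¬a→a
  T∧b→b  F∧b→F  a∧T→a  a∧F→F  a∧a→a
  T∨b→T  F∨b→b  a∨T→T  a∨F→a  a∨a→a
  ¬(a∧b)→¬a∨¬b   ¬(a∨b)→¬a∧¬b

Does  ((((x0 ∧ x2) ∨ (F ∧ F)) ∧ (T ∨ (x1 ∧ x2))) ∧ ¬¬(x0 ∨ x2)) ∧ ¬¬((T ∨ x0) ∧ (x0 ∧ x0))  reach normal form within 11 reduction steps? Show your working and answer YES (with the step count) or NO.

Answer: YES — reaches normal form ((x0 ∧ x2) ∧ (x0 ∨ x2)) ∧ x0 in 9 ≤ 11 steps

Reduction:
  start: ((((x0 ∧ x2) ∨ (F ∧ F)) ∧ (T ∨ (x1 ∧ x2))) ∧ ¬¬(x0 ∨ x2)) ∧ ¬¬((T ∨ x0) ∧ (x0 ∧ x0))
  [1] ((((x0 ∧ x2) ∨ F) ∧ (T ∨ (x1 ∧ x2))) ∧ ¬¬(x0 ∨ x2)) ∧ ¬¬((T ∨ x0) ∧ (x0 ∧ x0))
  [2] (((x0 ∧ x2) ∧ (T ∨ (x1 ∧ x2))) ∧ ¬¬(x0 ∨ x2)) ∧ ¬¬((T ∨ x0) ∧ (x0 ∧ x0))
  [3] (((x0 ∧ x2) ∧ T) ∧ ¬¬(x0 ∨ x2)) ∧ ¬¬((T ∨ x0) ∧ (x0 ∧ x0))
  [4] ((x0 ∧ x2) ∧ ¬¬(x0 ∨ x2)) ∧ ¬¬((T ∨ x0) ∧ (x0 ∧ x0))
  [5] ((x0 ∧ x2) ∧ (x0 ∨ x2)) ∧ ¬¬((T ∨ x0) ∧ (x0 ∧ x0))
  [6] ((x0 ∧ x2) ∧ (x0 ∨ x2)) ∧ ((T ∨ x0) ∧ (x0 ∧ x0))
  [7] ((x0 ∧ x2) ∧ (x0 ∨ x2)) ∧ (T ∧ (x0 ∧ x0))
  [8] ((x0 ∧ x2) ∧ (x0 ∨ x2)) ∧ (x0 ∧ x0)
  [9] ((x0 ∧ x2) ∧ (x0 ∨ x2)) ∧ x0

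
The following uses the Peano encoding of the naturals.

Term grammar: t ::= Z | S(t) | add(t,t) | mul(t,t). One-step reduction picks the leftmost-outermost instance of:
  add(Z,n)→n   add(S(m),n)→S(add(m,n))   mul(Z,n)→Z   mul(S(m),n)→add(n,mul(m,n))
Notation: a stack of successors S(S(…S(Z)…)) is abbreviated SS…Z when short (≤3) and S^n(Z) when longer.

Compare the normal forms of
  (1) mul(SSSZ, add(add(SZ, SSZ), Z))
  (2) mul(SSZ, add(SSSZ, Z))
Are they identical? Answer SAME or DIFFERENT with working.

Term A:
  start: mul(SSSZ, add(add(SZ, SSZ), Z))
  step 1: add(add(add(SZ, SSZ), Z), mul(SSZ, add(add(SZ, SSZ), Z)))
  step 2: add(add(S(add(Z, SSZ)), Z), mul(SSZ, add(add(SZ, SSZ), Z)))
  step 3: add(S(add(add(Z, SSZ), Z)), mul(SSZ, add(add(SZ, SSZ), Z)))
  step 4: S(add(add(add(Z, SSZ), Z), mul(SSZ, add(add(SZ, SSZ), Z))))
  step 5: S(add(add(SSZ, Z), mul(SSZ, add(add(SZ, SSZ), Z))))
  step 6: S(add(S(add(SZ, Z)), mul(SSZ, add(add(SZ, SSZ), Z))))
  step 7: S(S(add(add(SZ, Z), mul(SSZ, add(add(SZ, SSZ), Z)))))
  step 8: S(S(add(S(add(Z, Z)), mul(SSZ, add(add(SZ, SSZ), Z)))))
  step 9: S(S(S(add(add(Z, Z), mul(SSZ, add(add(SZ, SSZ), Z))))))
  step 10: S(S(S(add(Z, mul(SSZ, add(add(SZ, SSZ), Z))))))
  step 11: S(S(S(mul(SSZ, add(add(SZ, SSZ), Z)))))
  step 12: S(S(S(add(add(add(SZ, SSZ), Z), mul(SZ, add(add(SZ, SSZ), Z))))))
  step 13: S(S(S(add(add(S(add(Z, SSZ)), Z), mul(SZ, add(add(SZ, SSZ), Z))))))
  step 14: S(S(S(add(S(add(add(Z, SSZ), Z)), mul(SZ, add(add(SZ, SSZ), Z))))))
  step 15: S(S(S(S(add(add(add(Z, SSZ), Z), mul(SZ, add(add(SZ, SSZ), Z)))))))
  step 16: S(S(S(S(add(add(SSZ, Z), mul(SZ, add(add(SZ, SSZ), Z)))))))
  step 17: S(S(S(S(add(S(add(SZ, Z)), mul(SZ, add(add(SZ, SSZ), Z)))))))
  step 18: S(S(S(S(S(add(add(SZ, Z), mul(SZ, add(add(SZ, SSZ), Z))))))))
  step 19: S(S(S(S(S(add(S(add(Z, Z)), mul(SZ, add(add(SZ, SSZ), Z))))))))
  step 20: S(S(S(S(S(S(add(add(Z, Z), mul(SZ, add(add(SZ, SSZ), Z)))))))))
  step 21: S(S(S(S(S(S(add(Z, mul(SZ, add(add(SZ, SSZ), Z)))))))))
  step 22: S(S(S(S(S(S(mul(SZ, add(add(SZ, SSZ), Z))))))))
  step 23: S(S(S(S(S(S(add(add(add(SZ, SSZ), Z), mul(Z, add(add(SZ, SSZ), Z)))))))))
  step 24: S(S(S(S(S(S(add(add(S(add(Z, SSZ)), Z), mul(Z, add(add(SZ, SSZ), Z)))))))))
  step 25: S(S(S(S(S(S(add(S(add(add(Z, SSZ), Z)), mul(Z, add(add(SZ, SSZ), Z)))))))))
  step 26: S(S(S(S(S(S(S(add(add(add(Z, SSZ), Z), mul(Z, add(add(SZ, SSZ), Z))))))))))
  step 27: S(S(S(S(S(S(S(add(add(SSZ, Z), mul(Z, add(add(SZ, SSZ), Z))))))))))
  step 28: S(S(S(S(S(S(S(add(S(add(SZ, Z)), mul(Z, add(add(SZ, SSZ), Z))))))))))
  step 29: S(S(S(S(S(S(S(S(add(add(SZ, Z), mul(Z, add(add(SZ, SSZ), Z)))))))))))
  step 30: S(S(S(S(S(S(S(S(add(S(add(Z, Z)), mul(Z, add(add(SZ, SSZ), Z)))))))))))
  step 31: S(S(S(S(S(S(S(S(S(add(add(Z, Z), mul(Z, add(add(SZ, SSZ), Z))))))))))))
  step 32: S(S(S(S(S(S(S(S(S(add(Z, mul(Z, add(add(SZ, SSZ), Z))))))))))))
  step 33: S(S(S(S(S(S(S(S(S(mul(Z, add(add(SZ, SSZ), Z)))))))))))
  step 34: S^9(Z)

Term B:
  start: mul(SSZ, add(SSSZ, Z))
  step 1: add(add(SSSZ, Z), mul(SZ, add(SSSZ, Z)))
  step 2: add(S(add(SSZ, Z)), mul(SZ, add(SSSZ, Z)))
  step 3: S(add(add(SSZ, Z), mul(SZ, add(SSSZ, Z))))
  step 4: S(add(S(add(SZ, Z)), mul(SZ, add(SSSZ, Z))))
  step 5: S(S(add(add(SZ, Z), mul(SZ, add(SSSZ, Z)))))
  step 6: S(S(add(S(add(Z, Z)), mul(SZ, add(SSSZ, Z)))))
  step 7: S(S(S(add(add(Z, Z), mul(SZ, add(SSSZ, Z))))))
  step 8: S(S(S(add(Z, mul(SZ, add(SSSZ, Z))))))
  step 9: S(S(S(mul(SZ, add(SSSZ, Z)))))
  step 10: S(S(S(add(add(SSSZ, Z), mul(Z, add(SSSZ, Z))))))
  step 11: S(S(S(add(S(add(SSZ, Z)), mul(Z, add(SSSZ, Z))))))
  step 12: S(S(S(S(add(add(SSZ, Z), mul(Z, add(SSSZ, Z)))))))
  step 13: S(S(S(S(add(S(add(SZ, Z)), mul(Z, add(SSSZ, Z)))))))
  step 14: S(S(S(S(S(add(add(SZ, Z), mul(Z, add(SSSZ, Z))))))))
  step 15: S(S(S(S(S(add(S(add(Z, Z)), mul(Z, add(SSSZ, Z))))))))
  step 16: S(S(S(S(S(S(add(add(Z, Z), mul(Z, add(SSSZ, Z)))))))))
  step 17: S(S(S(S(S(S(add(Z, mul(Z, add(SSSZ, Z)))))))))
  step 18: S(S(S(S(S(S(mul(Z, add(SSSZ, Z))))))))
  step 19: S^6(Z)

Answer: DIFFERENT — A ⇓ S^9(Z), B ⇓ S^6(Z)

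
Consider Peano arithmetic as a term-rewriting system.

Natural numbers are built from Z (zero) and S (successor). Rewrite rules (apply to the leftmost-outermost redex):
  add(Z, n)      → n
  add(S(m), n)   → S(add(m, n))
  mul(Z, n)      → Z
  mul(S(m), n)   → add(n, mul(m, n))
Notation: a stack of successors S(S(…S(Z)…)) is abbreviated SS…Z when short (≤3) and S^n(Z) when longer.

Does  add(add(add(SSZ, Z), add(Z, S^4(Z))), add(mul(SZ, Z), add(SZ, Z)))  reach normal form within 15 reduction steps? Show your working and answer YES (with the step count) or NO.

  start: add(add(add(SSZ, Z), add(Z, S^4(Z))), add(mul(SZ, Z), add(SZ, Z)))
  step 1: add(add(S(add(SZ, Z)), add(Z, S^4(Z))), add(mul(SZ, Z), add(SZ, Z)))
  step 2: add(S(add(add(SZ, Z), add(Z, S^4(Z)))), add(mul(SZ, Z), add(SZ, Z)))
  step 3: S(add(add(add(SZ, Z), add(Z, S^4(Z))), add(mul(SZ, Z), add(SZ, Z))))
  step 4: S(add(add(S(add(Z, Z)), add(Z, S^4(Z))), add(mul(SZ, Z), add(SZ, Z))))
  step 5: S(add(S(add(add(Z, Z), add(Z, S^4(Z)))), add(mul(SZ, Z), add(SZ, Z))))
  step 6: S(S(add(add(add(Z, Z), add(Z, S^4(Z))), add(mul(SZ, Z), add(SZ, Z)))))
  step 7: S(S(add(add(Z, add(Z, S^4(Z))), add(mul(SZ, Z), add(SZ, Z)))))
  step 8: S(S(add(add(Z, S^4(Z)), add(mul(SZ, Z), add(SZ, Z)))))
  step 9: S(S(add(S^4(Z), add(mul(SZ, Z), add(SZ, Z)))))
  step 10: S(S(S(add(SSSZ, add(mul(SZ, Z), add(SZ, Z))))))
  step 11: S(S(S(S(add(SSZ, add(mul(SZ, Z), add(SZ, Z)))))))
  step 12: S(S(S(S(S(add(SZ, add(mul(SZ, Z), add(SZ, Z))))))))
  step 13: S(S(S(S(S(S(add(Z, add(mul(SZ, Z), add(SZ, Z)))))))))
  step 14: S(S(S(S(S(S(add(mul(SZ, Z), add(SZ, Z))))))))
  step 15: S(S(S(S(S(S(add(add(Z, mul(Z, Z)), add(SZ, Z))))))))

Answer: NO — after 15 steps the term is S(S(S(S(S(S(add(add(Z, mul(Z, Z)), add(SZ, Z)))))))), not yet normal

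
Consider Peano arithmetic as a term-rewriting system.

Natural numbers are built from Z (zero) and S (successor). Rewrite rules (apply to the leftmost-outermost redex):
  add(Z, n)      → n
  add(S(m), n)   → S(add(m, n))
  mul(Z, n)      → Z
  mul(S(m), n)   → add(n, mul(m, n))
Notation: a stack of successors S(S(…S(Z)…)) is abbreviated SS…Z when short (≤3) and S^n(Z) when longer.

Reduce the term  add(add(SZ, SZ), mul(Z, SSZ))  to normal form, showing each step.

Answer: normal form = SSZ  (in 6 steps)

Derivation:
  start: add(add(SZ, SZ), mul(Z, SSZ))
  →1  add(S(add(Z, SZ)), mul(Z, SSZ))
  →2  S(add(add(Z, SZ), mul(Z, SSZ)))
  →3  S(add(SZ, mul(Z, SSZ)))
  →4  S(S(add(Z, mul(Z, SSZ))))
  →5  S(S(mul(Z, SSZ)))
  →6  SSZ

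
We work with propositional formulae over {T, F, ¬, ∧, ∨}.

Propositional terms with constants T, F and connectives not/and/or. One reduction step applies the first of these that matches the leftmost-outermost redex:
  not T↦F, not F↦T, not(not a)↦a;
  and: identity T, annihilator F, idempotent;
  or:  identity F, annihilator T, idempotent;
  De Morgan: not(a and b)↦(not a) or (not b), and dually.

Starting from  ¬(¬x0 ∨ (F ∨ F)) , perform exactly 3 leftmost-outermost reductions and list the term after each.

Answer: after 3 steps: x0 ∧ (¬F ∧ ¬F)

Working:
  start: ¬(¬x0 ∨ (F ∨ F))
  [1] ¬¬x0 ∧ ¬(F ∨ F)
  [2] x0 ∧ ¬(F ∨ F)
  [3] x0 ∧ (¬F ∧ ¬F)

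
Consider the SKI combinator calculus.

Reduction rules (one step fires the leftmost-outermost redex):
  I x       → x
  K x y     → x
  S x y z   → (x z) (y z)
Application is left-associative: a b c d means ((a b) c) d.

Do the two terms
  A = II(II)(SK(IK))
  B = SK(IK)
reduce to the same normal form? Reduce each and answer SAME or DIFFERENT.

Term A:
  start: II(II)(SK(IK))
  →1  I(II)(SK(IK))
  →2  II(SK(IK))
  →3  I(SK(IK))
  →4  SK(IK)
  →5  SKK

Term B:
  start: SK(IK)
  →1  SKK

Answer: SAME — A ⇓ SKK, B ⇓ SKK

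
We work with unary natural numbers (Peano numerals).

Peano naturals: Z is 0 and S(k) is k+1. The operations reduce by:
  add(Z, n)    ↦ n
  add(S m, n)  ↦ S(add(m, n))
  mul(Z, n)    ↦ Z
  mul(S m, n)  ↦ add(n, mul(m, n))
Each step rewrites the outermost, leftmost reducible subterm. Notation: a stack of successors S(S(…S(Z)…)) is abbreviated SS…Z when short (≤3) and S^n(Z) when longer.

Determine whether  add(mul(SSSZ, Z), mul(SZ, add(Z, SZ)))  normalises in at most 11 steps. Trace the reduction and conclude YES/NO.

  start: add(mul(SSSZ, Z), mul(SZ, add(Z, SZ)))
  [1] add(add(Z, mul(SSZ, Z)), mul(SZ, add(Z, SZ)))
  [2] add(mul(SSZ, Z), mul(SZ, add(Z, SZ)))
  [3] add(add(Z, mul(SZ, Z)), mul(SZ, add(Z, SZ)))
  [4] add(mul(SZ, Z), mul(SZ, add(Z, SZ)))
  [5] add(add(Z, mul(Z, Z)), mul(SZ, add(Z, SZ)))
  [6] add(mul(Z, Z), mul(SZ, add(Z, SZ)))
  [7] add(Z, mul(SZ, add(Z, SZ)))
  [8] mul(SZ, add(Z, SZ))
  [9] add(add(Z, SZ), mul(Z, add(Z, SZ)))
  [10] add(SZ, mul(Z, add(Z, SZ)))
  [11] S(add(Z, mul(Z, add(Z, SZ))))

Answer: NO — after 11 steps the term is S(add(Z, mul(Z, add(Z, SZ)))), not yet normal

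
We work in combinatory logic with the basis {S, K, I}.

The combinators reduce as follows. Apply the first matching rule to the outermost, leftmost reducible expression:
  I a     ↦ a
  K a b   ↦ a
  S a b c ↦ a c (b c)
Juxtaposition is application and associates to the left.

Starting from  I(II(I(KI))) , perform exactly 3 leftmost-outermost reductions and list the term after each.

Answer: after 3 steps: I(KI)

Reduction:
  start: I(II(I(KI)))
  →1  II(I(KI))
  →2  I(I(KI))
  →3  I(KI)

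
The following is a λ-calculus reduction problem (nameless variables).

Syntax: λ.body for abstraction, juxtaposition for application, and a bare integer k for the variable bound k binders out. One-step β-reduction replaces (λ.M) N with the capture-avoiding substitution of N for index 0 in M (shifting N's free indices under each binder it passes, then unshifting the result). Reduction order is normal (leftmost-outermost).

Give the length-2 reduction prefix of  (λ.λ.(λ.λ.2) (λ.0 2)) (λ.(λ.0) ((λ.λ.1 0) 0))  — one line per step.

Answer: after 2 steps: λ.λ.1

Reduction:
  start: (λ.λ.(λ.λ.2) (λ.0 2)) (λ.(λ.0) ((λ.λ.1 0) 0))
  [1] λ.(λ.λ.2) (λ.0 (λ.(λ.0) ((λ.λ.1 0) 0)))
  [2] λ.λ.1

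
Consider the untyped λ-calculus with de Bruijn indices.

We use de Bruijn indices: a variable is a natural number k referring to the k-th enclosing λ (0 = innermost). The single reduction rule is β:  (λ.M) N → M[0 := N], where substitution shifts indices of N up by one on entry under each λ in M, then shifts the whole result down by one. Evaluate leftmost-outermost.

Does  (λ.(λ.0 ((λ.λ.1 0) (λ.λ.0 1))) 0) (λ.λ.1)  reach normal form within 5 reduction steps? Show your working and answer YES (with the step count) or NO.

  start: (λ.(λ.0 ((λ.λ.1 0) (λ.λ.0 1))) 0) (λ.λ.1)
  [1] (λ.0 ((λ.λ.1 0) (λ.λ.0 1))) (λ.λ.1)
  [2] (λ.λ.1) ((λ.λ.1 0) (λ.λ.0 1))
  [3] λ.(λ.λ.1 0) (λ.λ.0 1)
  [4] λ.λ.(λ.λ.0 1) 0
  [5] λ.λ.λ.0 1

Answer: YES — reaches normal form λ.λ.λ.0 1 in 5 ≤ 5 steps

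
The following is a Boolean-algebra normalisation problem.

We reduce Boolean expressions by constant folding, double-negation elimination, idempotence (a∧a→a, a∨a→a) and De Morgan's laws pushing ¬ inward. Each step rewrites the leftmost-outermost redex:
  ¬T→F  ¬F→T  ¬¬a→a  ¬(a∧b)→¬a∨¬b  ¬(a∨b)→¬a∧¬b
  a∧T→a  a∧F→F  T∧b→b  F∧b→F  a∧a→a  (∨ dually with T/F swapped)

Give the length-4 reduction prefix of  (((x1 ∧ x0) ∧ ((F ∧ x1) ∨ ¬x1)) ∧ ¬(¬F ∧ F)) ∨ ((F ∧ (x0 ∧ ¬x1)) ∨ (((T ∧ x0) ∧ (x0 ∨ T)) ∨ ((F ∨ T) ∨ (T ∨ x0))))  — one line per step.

Answer: after 4 steps: (((x1 ∧ x0) ∧ ¬x1) ∧ (F ∨ ¬F)) ∨ ((F ∧ (x0 ∧ ¬x1)) ∨ (((T ∧ x0) ∧ (x0 ∨ T)) ∨ ((F ∨ T) ∨ (T ∨ x0))))

Reduction:
  start: (((x1 ∧ x0) ∧ ((F ∧ x1) ∨ ¬x1)) ∧ ¬(¬F ∧ F)) ∨ ((F ∧ (x0 ∧ ¬x1)) ∨ (((T ∧ x0) ∧ (x0 ∨ T)) ∨ ((F ∨ T) ∨ (T ∨ x0))))
  [1] (((x1 ∧ x0) ∧ (F ∨ ¬x1)) ∧ ¬(¬F ∧ F)) ∨ ((F ∧ (x0 ∧ ¬x1)) ∨ (((T ∧ x0) ∧ (x0 ∨ T)) ∨ ((F ∨ T) ∨ (T ∨ x0))))
  [2] (((x1 ∧ x0) ∧ ¬x1) ∧ ¬(¬F ∧ F)) ∨ ((F ∧ (x0 ∧ ¬x1)) ∨ (((T ∧ x0) ∧ (x0 ∨ T)) ∨ ((F ∨ T) ∨ (T ∨ x0))))
  [3] (((x1 ∧ x0) ∧ ¬x1) ∧ (¬¬F ∨ ¬F)) ∨ ((F ∧ (x0 ∧ ¬x1)) ∨ (((T ∧ x0) ∧ (x0 ∨ T)) ∨ ((F ∨ T) ∨ (T ∨ x0))))
  [4] (((x1 ∧ x0) ∧ ¬x1) ∧ (F ∨ ¬F)) ∨ ((F ∧ (x0 ∧ ¬x1)) ∨ (((T ∧ x0) ∧ (x0 ∨ T)) ∨ ((F ∨ T) ∨ (T ∨ x0))))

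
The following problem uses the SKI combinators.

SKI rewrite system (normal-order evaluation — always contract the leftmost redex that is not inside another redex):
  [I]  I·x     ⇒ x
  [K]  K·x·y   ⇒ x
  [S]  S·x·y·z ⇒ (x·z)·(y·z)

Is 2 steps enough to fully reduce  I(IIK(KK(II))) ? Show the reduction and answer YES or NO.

Answer: NO — after 2 steps the term is IK(KK(II)), not yet normal

Derivation:
  start: I(IIK(KK(II)))
  [1] IIK(KK(II))
  [2] IK(KK(II))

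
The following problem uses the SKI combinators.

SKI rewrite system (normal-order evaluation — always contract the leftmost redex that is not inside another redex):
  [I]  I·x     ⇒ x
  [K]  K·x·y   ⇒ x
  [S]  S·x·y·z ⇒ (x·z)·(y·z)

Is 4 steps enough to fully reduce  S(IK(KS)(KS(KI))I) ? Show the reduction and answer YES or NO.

  start: S(IK(KS)(KS(KI))I)
  [1] S(K(KS)(KS(KI))I)
  [2] S(KSI)
  [3] SS

Answer: YES — reaches normal form SS in 3 ≤ 4 steps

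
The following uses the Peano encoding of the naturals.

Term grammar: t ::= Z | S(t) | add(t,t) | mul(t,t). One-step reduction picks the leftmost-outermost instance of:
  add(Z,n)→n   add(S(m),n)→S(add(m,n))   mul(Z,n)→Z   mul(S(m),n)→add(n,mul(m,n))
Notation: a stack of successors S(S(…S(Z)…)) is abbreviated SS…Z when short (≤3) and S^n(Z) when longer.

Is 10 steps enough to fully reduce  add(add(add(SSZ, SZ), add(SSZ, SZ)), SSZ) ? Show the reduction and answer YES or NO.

  start: add(add(add(SSZ, SZ), add(SSZ, SZ)), SSZ)
  step 1: add(add(S(add(SZ, SZ)), add(SSZ, SZ)), SSZ)
  step 2: add(S(add(add(SZ, SZ), add(SSZ, SZ))), SSZ)
  step 3: S(add(add(add(SZ, SZ), add(SSZ, SZ)), SSZ))
  step 4: S(add(add(S(add(Z, SZ)), add(SSZ, SZ)), SSZ))
  step 5: S(add(S(add(add(Z, SZ), add(SSZ, SZ))), SSZ))
  step 6: S(S(add(add(add(Z, SZ), add(SSZ, SZ)), SSZ)))
  step 7: S(S(add(add(SZ, add(SSZ, SZ)), SSZ)))
  step 8: S(S(add(S(add(Z, add(SSZ, SZ))), SSZ)))
  step 9: S(S(S(add(add(Z, add(SSZ, SZ)), SSZ))))
  step 10: S(S(S(add(add(SSZ, SZ), SSZ))))

Answer: NO — after 10 steps the term is S(S(S(add(add(SSZ, SZ), SSZ)))), not yet normal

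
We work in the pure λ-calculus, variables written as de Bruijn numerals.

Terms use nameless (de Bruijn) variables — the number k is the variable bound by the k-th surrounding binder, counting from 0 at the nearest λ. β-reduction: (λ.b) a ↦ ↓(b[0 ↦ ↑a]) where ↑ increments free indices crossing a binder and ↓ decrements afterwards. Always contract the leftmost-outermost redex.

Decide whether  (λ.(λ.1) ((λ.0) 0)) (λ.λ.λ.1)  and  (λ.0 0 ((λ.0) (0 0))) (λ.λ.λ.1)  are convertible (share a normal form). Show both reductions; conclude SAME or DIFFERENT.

Term A:
  start: (λ.(λ.1) ((λ.0) 0)) (λ.λ.λ.1)
  [1] (λ.λ.λ.λ.1) ((λ.0) (λ.λ.λ.1))
  [2] λ.λ.λ.1

Term B:
  start: (λ.0 0 ((λ.0) (0 0))) (λ.λ.λ.1)
  [1] (λ.λ.λ.1) (λ.λ.λ.1) ((λ.0) ((λ.λ.λ.1) (λ.λ.λ.1)))
  [2] (λ.λ.1) ((λ.0) ((λ.λ.λ.1) (λ.λ.λ.1)))
  [3] λ.(λ.0) ((λ.λ.λ.1) (λ.λ.λ.1))
  [4] λ.(λ.λ.λ.1) (λ.λ.λ.1)
  [5] λ.λ.λ.1

Answer: SAME — A ⇓ λ.λ.λ.1, B ⇓ λ.λ.λ.1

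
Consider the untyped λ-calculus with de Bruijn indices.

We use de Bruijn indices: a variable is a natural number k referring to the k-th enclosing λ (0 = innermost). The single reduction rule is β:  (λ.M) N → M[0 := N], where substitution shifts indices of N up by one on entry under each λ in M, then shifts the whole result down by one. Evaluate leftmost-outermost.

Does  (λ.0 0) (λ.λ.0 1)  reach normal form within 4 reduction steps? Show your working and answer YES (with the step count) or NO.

Answer: YES — reaches normal form λ.0 (λ.λ.0 1) in 2 ≤ 4 steps

Working:
  start: (λ.0 0) (λ.λ.0 1)
  →1  (λ.λ.0 1) (λ.λ.0 1)
  →2  λ.0 (λ.λ.0 1)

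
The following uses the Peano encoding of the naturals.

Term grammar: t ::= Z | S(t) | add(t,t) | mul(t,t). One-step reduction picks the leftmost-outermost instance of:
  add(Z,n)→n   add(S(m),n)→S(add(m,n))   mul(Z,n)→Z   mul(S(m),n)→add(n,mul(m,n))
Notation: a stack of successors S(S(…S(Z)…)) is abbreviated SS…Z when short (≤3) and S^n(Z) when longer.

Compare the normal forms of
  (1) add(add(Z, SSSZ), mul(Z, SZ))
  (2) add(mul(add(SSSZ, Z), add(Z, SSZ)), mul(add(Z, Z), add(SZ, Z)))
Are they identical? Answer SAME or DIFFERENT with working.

Term A:
  start: add(add(Z, SSSZ), mul(Z, SZ))
  →1  add(SSSZ, mul(Z, SZ))
  →2  S(add(SSZ, mul(Z, SZ)))
  →3  S(S(add(SZ, mul(Z, SZ))))
  →4  S(S(S(add(Z, mul(Z, SZ)))))
  →5  S(S(S(mul(Z, SZ))))
  →6  SSSZ

Term B:
  start: add(mul(add(SSSZ, Z), add(Z, SSZ)), mul(add(Z, Z), add(SZ, Z)))
  →1  add(mul(S(add(SSZ, Z)), add(Z, SSZ)), mul(add(Z, Z), add(SZ, Z)))
  →2  add(add(add(Z, SSZ), mul(add(SSZ, Z), add(Z, SSZ))), mul(add(Z, Z), add(SZ, Z)))
  →3  add(add(SSZ, mul(add(SSZ, Z), add(Z, SSZ))), mul(add(Z, Z), add(SZ, Z)))
  →4  add(S(add(SZ, mul(add(SSZ, Z), add(Z, SSZ)))), mul(add(Z, Z), add(SZ, Z)))
  →5  S(add(add(SZ, mul(add(SSZ, Z), add(Z, SSZ))), mul(add(Z, Z), add(SZ, Z))))
  →6  S(add(S(add(Z, mul(add(SSZ, Z), add(Z, SSZ)))), mul(add(Z, Z), add(SZ, Z))))
  →7  S(S(add(add(Z, mul(add(SSZ, Z), add(Z, SSZ))), mul(add(Z, Z), add(SZ, Z)))))
  →8  S(S(add(mul(add(SSZ, Z), add(Z, SSZ)), mul(add(Z, Z), add(SZ, Z)))))
  →9  S(S(add(mul(S(add(SZ, Z)), add(Z, SSZ)), mul(add(Z, Z), add(SZ, Z)))))
  →10  S(S(add(add(add(Z, SSZ), mul(add(SZ, Z), add(Z, SSZ))), mul(add(Z, Z), add(SZ, Z)))))
  →11  S(S(add(add(SSZ, mul(add(SZ, Z), add(Z, SSZ))), mul(add(Z, Z), add(SZ, Z)))))
  →12  S(S(add(S(add(SZ, mul(add(SZ, Z), add(Z, SSZ)))), mul(add(Z, Z), add(SZ, Z)))))
  →13  S(S(S(add(add(SZ, mul(add(SZ, Z), add(Z, SSZ))), mul(add(Z, Z), add(SZ, Z))))))
  →14  S(S(S(add(S(add(Z, mul(add(SZ, Z), add(Z, SSZ)))), mul(add(Z, Z), add(SZ, Z))))))
  →15  S(S(S(S(add(add(Z, mul(add(SZ, Z), add(Z, SSZ))), mul(add(Z, Z), add(SZ, Z)))))))
  →16  S(S(S(S(add(mul(add(SZ, Z), add(Z, SSZ)), mul(add(Z, Z), add(SZ, Z)))))))
  →17  S(S(S(S(add(mul(S(add(Z, Z)), add(Z, SSZ)), mul(add(Z, Z), add(SZ, Z)))))))
  →18  S(S(S(S(add(add(add(Z, SSZ), mul(add(Z, Z), add(Z, SSZ))), mul(add(Z, Z), add(SZ, Z)))))))
  →19  S(S(S(S(add(add(SSZ, mul(add(Z, Z), add(Z, SSZ))), mul(add(Z, Z), add(SZ, Z)))))))
  →20  S(S(S(S(add(S(add(SZ, mul(add(Z, Z), add(Z, SSZ)))), mul(add(Z, Z), add(SZ, Z)))))))
  →21  S(S(S(S(S(add(add(SZ, mul(add(Z, Z), add(Z, SSZ))), mul(add(Z, Z), add(SZ, Z))))))))
  →22  S(S(S(S(S(add(S(add(Z, mul(add(Z, Z), add(Z, SSZ)))), mul(add(Z, Z), add(SZ, Z))))))))
  →23  S(S(S(S(S(S(add(add(Z, mul(add(Z, Z), add(Z, SSZ))), mul(add(Z, Z), add(SZ, Z)))))))))
  →24  S(S(S(S(S(S(add(mul(add(Z, Z), add(Z, SSZ)), mul(add(Z, Z), add(SZ, Z)))))))))
  →25  S(S(S(S(S(S(add(mul(Z, add(Z, SSZ)), mul(add(Z, Z), add(SZ, Z)))))))))
  →26  S(S(S(S(S(S(add(Z, mul(add(Z, Z), add(SZ, Z)))))))))
  →27  S(S(S(S(S(S(mul(add(Z, Z), add(SZ, Z))))))))
  →28  S(S(S(S(S(S(mul(Z, add(SZ, Z))))))))
  →29  S^6(Z)

Answer: DIFFERENT — A ⇓ SSSZ, B ⇓ S^6(Z)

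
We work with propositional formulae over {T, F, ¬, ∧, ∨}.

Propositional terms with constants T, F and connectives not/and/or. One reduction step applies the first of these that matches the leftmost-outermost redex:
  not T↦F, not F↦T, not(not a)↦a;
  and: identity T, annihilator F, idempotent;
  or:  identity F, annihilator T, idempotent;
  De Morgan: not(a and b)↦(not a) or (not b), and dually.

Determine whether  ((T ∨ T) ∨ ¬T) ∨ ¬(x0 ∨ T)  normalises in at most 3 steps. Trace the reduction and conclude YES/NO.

  start: ((T ∨ T) ∨ ¬T) ∨ ¬(x0 ∨ T)
  [1] (T ∨ ¬T) ∨ ¬(x0 ∨ T)
  [2] T ∨ ¬(x0 ∨ T)
  [3] T

Answer: YES — reaches normal form T in 3 ≤ 3 steps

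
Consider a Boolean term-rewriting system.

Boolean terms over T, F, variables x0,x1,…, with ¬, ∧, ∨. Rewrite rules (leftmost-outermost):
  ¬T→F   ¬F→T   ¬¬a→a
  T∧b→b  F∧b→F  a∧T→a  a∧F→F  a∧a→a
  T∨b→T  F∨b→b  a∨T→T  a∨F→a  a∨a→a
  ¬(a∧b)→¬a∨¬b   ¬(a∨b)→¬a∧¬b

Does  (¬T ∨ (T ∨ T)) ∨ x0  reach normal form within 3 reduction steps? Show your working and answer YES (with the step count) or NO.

  start: (¬T ∨ (T ∨ T)) ∨ x0
  →1  (F ∨ (T ∨ T)) ∨ x0
  →2  (T ∨ T) ∨ x0
  →3  T ∨ x0

Answer: NO — after 3 steps the term is T ∨ x0, not yet normal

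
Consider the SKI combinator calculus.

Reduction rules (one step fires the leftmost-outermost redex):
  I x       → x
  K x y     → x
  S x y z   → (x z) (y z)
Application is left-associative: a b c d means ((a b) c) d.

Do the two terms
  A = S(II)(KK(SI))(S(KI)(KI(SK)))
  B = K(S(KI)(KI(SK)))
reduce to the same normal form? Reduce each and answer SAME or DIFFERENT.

Term A:
  start: S(II)(KK(SI))(S(KI)(KI(SK)))
  step 1: II(S(KI)(KI(SK)))(KK(SI)(S(KI)(KI(SK))))
  step 2: I(S(KI)(KI(SK)))(KK(SI)(S(KI)(KI(SK))))
  step 3: S(KI)(KI(SK))(KK(SI)(S(KI)(KI(SK))))
  step 4: KI(KK(SI)(S(KI)(KI(SK))))(KI(SK)(KK(SI)(S(KI)(KI(SK)))))
  step 5: I(KI(SK)(KK(SI)(S(KI)(KI(SK)))))
  step 6: KI(SK)(KK(SI)(S(KI)(KI(SK))))
  step 7: I(KK(SI)(S(KI)(KI(SK))))
  step 8: KK(SI)(S(KI)(KI(SK)))
  step 9: K(S(KI)(KI(SK)))
  step 10: K(S(KI)I)

Term B:
  start: K(S(KI)(KI(SK)))
  step 1: K(S(KI)I)

Answer: SAME — A ⇓ K(S(KI)I), B ⇓ K(S(KI)I)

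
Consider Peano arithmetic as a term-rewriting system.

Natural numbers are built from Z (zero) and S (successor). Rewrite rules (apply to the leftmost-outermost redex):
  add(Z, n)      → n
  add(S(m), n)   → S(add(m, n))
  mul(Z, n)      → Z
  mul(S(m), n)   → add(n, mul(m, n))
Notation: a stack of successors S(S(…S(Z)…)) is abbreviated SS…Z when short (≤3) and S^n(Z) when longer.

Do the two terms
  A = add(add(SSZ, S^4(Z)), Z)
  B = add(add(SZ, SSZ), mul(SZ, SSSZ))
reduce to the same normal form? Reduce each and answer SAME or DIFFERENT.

Term A:
  start: add(add(SSZ, S^4(Z)), Z)
  →1  add(S(add(SZ, S^4(Z))), Z)
  →2  S(add(add(SZ, S^4(Z)), Z))
  →3  S(add(S(add(Z, S^4(Z))), Z))
  →4  S(S(add(add(Z, S^4(Z)), Z)))
  →5  S(S(add(S^4(Z), Z)))
  →6  S(S(S(add(SSSZ, Z))))
  →7  S(S(S(S(add(SSZ, Z)))))
  →8  S(S(S(S(S(add(SZ, Z))))))
  →9  S(S(S(S(S(S(add(Z, Z)))))))
  →10  S^6(Z)

Term B:
  start: add(add(SZ, SSZ), mul(SZ, SSSZ))
  →1  add(S(add(Z, SSZ)), mul(SZ, SSSZ))
  →2  S(add(add(Z, SSZ), mul(SZ, SSSZ)))
  →3  S(add(SSZ, mul(SZ, SSSZ)))
  →4  S(S(add(SZ, mul(SZ, SSSZ))))
  →5  S(S(S(add(Z, mul(SZ, SSSZ)))))
  →6  S(S(S(mul(SZ, SSSZ))))
  →7  S(S(S(add(SSSZ, mul(Z, SSSZ)))))
  →8  S(S(S(S(add(SSZ, mul(Z, SSSZ))))))
  →9  S(S(S(S(S(add(SZ, mul(Z, SSSZ)))))))
  →10  S(S(S(S(S(S(add(Z, mul(Z, SSSZ))))))))
  →11  S(S(S(S(S(S(mul(Z, SSSZ)))))))
  →12  S^6(Z)

Answer: SAME — A ⇓ S^6(Z), B ⇓ S^6(Z)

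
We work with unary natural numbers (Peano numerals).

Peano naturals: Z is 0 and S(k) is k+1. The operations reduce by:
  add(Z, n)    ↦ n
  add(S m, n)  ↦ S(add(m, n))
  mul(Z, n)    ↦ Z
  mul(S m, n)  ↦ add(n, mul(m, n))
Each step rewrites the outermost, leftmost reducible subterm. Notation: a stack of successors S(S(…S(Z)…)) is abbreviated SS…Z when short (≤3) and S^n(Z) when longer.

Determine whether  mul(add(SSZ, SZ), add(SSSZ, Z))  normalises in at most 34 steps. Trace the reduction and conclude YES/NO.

Answer: YES — reaches normal form S^9(Z) in 31 ≤ 34 steps

Reduction:
  start: mul(add(SSZ, SZ), add(SSSZ, Z))
  →1  mul(S(add(SZ, SZ)), add(SSSZ, Z))
  →2  add(add(SSSZ, Z), mul(add(SZ, SZ), add(SSSZ, Z)))
  →3  add(S(add(SSZ, Z)), mul(add(SZ, SZ), add(SSSZ, Z)))
  →4  S(add(add(SSZ, Z), mul(add(SZ, SZ), add(SSSZ, Z))))
  →5  S(add(S(add(SZ, Z)), mul(add(SZ, SZ), add(SSSZ, Z))))
  →6  S(S(add(add(SZ, Z), mul(add(SZ, SZ), add(SSSZ, Z)))))
  →7  S(S(add(S(add(Z, Z)), mul(add(SZ, SZ), add(SSSZ, Z)))))
  →8  S(S(S(add(add(Z, Z), mul(add(SZ, SZ), add(SSSZ, Z))))))
  →9  S(S(S(add(Z, mul(add(SZ, SZ), add(SSSZ, Z))))))
  →10  S(S(S(mul(add(SZ, SZ), add(SSSZ, Z)))))
  →11  S(S(S(mul(S(add(Z, SZ)), add(SSSZ, Z)))))
  →12  S(S(S(add(add(SSSZ, Z), mul(add(Z, SZ), add(SSSZ, Z))))))
  →13  S(S(S(add(S(add(SSZ, Z)), mul(add(Z, SZ), add(SSSZ, Z))))))
  →14  S(S(S(S(add(add(SSZ, Z), mul(add(Z, SZ), add(SSSZ, Z)))))))
  →15  S(S(S(S(add(S(add(SZ, Z)), mul(add(Z, SZ), add(SSSZ, Z)))))))
  →16  S(S(S(S(S(add(add(SZ, Z), mul(add(Z, SZ), add(SSSZ, Z))))))))
  →17  S(S(S(S(S(add(S(add(Z, Z)), mul(add(Z, SZ), add(SSSZ, Z))))))))
  →18  S(S(S(S(S(S(add(add(Z, Z), mul(add(Z, SZ), add(SSSZ, Z)))))))))
  →19  S(S(S(S(S(S(add(Z, mul(add(Z, SZ), add(SSSZ, Z)))))))))
  →20  S(S(S(S(S(S(mul(add(Z, SZ), add(SSSZ, Z))))))))
  →21  S(S(S(S(S(S(mul(SZ, add(SSSZ, Z))))))))
  →22  S(S(S(S(S(S(add(add(SSSZ, Z), mul(Z, add(SSSZ, Z)))))))))
  →23  S(S(S(S(S(S(add(S(add(SSZ, Z)), mul(Z, add(SSSZ, Z)))))))))
  →24  S(S(S(S(S(S(S(add(add(SSZ, Z), mul(Z, add(SSSZ, Z))))))))))
  →25  S(S(S(S(S(S(S(add(S(add(SZ, Z)), mul(Z, add(SSSZ, Z))))))))))
  →26  S(S(S(S(S(S(S(S(add(add(SZ, Z), mul(Z, add(SSSZ, Z)))))))))))
  →27  S(S(S(S(S(S(S(S(add(S(add(Z, Z)), mul(Z, add(SSSZ, Z)))))))))))
  →28  S(S(S(S(S(S(S(S(S(add(add(Z, Z), mul(Z, add(SSSZ, Z))))))))))))
  →29  S(S(S(S(S(S(S(S(S(add(Z, mul(Z, add(SSSZ, Z))))))))))))
  →30  S(S(S(S(S(S(S(S(S(mul(Z, add(SSSZ, Z)))))))))))
  →31  S^9(Z)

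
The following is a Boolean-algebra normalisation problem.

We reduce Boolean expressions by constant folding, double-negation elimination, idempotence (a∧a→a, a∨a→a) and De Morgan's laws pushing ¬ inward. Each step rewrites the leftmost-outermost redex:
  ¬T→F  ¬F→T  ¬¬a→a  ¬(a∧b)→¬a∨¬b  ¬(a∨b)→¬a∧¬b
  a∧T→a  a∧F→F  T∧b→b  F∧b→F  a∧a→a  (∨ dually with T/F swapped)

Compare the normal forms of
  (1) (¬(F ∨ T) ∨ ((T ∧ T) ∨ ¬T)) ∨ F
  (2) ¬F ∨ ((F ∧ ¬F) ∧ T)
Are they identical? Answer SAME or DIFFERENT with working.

Term A:
  start: (¬(F ∨ T) ∨ ((T ∧ T) ∨ ¬T)) ∨ F
  [1] ¬(F ∨ T) ∨ ((T ∧ T) ∨ ¬T)
  [2] (¬F ∧ ¬T) ∨ ((T ∧ T) ∨ ¬T)
  [3] (T ∧ ¬T) ∨ ((T ∧ T) ∨ ¬T)
  [4] ¬T ∨ ((T ∧ T) ∨ ¬T)
  [5] F ∨ ((T ∧ T) ∨ ¬T)
  [6] (T ∧ T) ∨ ¬T
  [7] T ∨ ¬T
  [8] T

Term B:
  start: ¬F ∨ ((F ∧ ¬F) ∧ T)
  [1] T ∨ ((F ∧ ¬F) ∧ T)
  [2] T

Answer: SAME — A ⇓ T, B ⇓ T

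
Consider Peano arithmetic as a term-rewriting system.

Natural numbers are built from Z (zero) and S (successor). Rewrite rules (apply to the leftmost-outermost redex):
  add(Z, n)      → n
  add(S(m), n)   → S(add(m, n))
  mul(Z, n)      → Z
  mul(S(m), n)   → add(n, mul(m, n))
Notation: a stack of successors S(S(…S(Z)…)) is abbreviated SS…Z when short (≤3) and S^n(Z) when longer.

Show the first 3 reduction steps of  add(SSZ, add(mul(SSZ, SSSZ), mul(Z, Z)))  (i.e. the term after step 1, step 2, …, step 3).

  start: add(SSZ, add(mul(SSZ, SSSZ), mul(Z, Z)))
  →1  S(add(SZ, add(mul(SSZ, SSSZ), mul(Z, Z))))
  →2  S(S(add(Z, add(mul(SSZ, SSSZ), mul(Z, Z)))))
  →3  S(S(add(mul(SSZ, SSSZ), mul(Z, Z))))

Answer: after 3 steps: S(S(add(mul(SSZ, SSSZ), mul(Z, Z))))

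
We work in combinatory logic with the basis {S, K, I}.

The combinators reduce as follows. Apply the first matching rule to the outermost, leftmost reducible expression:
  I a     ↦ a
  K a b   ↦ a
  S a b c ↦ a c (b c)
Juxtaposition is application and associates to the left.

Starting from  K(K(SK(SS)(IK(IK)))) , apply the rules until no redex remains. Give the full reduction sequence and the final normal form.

Answer: normal form = K(K(KK))  (in 4 steps)

Derivation:
  start: K(K(SK(SS)(IK(IK))))
  step 1: K(K(K(IK(IK))(SS(IK(IK)))))
  step 2: K(K(IK(IK)))
  step 3: K(K(K(IK)))
  step 4: K(K(KK))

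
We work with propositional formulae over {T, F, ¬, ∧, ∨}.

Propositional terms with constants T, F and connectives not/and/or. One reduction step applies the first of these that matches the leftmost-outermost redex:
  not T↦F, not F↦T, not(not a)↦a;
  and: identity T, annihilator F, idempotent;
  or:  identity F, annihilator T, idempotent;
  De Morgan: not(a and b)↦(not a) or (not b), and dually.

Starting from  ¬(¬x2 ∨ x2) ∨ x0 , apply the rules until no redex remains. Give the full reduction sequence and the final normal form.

Answer: normal form = (x2 ∧ ¬x2) ∨ x0  (in 2 steps)

Working:
  start: ¬(¬x2 ∨ x2) ∨ x0
  →1  (¬¬x2 ∧ ¬x2) ∨ x0
  →2  (x2 ∧ ¬x2) ∨ x0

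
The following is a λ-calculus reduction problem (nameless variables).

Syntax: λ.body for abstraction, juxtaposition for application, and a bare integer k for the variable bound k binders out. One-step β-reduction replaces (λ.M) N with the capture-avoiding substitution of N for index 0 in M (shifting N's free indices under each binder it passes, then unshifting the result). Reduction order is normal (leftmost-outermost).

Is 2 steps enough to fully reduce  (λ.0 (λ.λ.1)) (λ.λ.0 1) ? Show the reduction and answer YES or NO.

  start: (λ.0 (λ.λ.1)) (λ.λ.0 1)
  [1] (λ.λ.0 1) (λ.λ.1)
  [2] λ.0 (λ.λ.1)

Answer: YES — reaches normal form λ.0 (λ.λ.1) in 2 ≤ 2 steps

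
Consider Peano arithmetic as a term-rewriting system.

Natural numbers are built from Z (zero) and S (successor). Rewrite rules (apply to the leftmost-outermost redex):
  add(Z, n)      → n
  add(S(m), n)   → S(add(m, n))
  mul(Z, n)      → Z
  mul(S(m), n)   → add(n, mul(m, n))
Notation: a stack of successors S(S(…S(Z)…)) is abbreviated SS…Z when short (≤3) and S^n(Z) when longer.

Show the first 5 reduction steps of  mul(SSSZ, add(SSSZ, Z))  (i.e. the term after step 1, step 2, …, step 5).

  start: mul(SSSZ, add(SSSZ, Z))
  [1] add(add(SSSZ, Z), mul(SSZ, add(SSSZ, Z)))
  [2] add(S(add(SSZ, Z)), mul(SSZ, add(SSSZ, Z)))
  [3] S(add(add(SSZ, Z), mul(SSZ, add(SSSZ, Z))))
  [4] S(add(S(add(SZ, Z)), mul(SSZ, add(SSSZ, Z))))
  [5] S(S(add(add(SZ, Z), mul(SSZ, add(SSSZ, Z)))))

Answer: after 5 steps: S(S(add(add(SZ, Z), mul(SSZ, add(SSSZ, Z)))))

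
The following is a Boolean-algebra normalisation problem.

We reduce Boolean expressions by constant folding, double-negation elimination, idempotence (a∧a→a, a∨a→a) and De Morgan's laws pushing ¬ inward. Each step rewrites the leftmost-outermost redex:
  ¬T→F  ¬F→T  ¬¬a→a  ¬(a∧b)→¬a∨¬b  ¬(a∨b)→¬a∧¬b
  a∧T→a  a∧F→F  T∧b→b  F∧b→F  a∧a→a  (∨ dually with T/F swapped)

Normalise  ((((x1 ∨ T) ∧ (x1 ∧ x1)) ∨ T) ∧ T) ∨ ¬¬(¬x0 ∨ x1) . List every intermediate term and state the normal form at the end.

Answer: normal form = T  (in 3 steps)

Working:
  start: ((((x1 ∨ T) ∧ (x1 ∧ x1)) ∨ T) ∧ T) ∨ ¬¬(¬x0 ∨ x1)
  step 1: (((x1 ∨ T) ∧ (x1 ∧ x1)) ∨ T) ∨ ¬¬(¬x0 ∨ x1)
  step 2: T ∨ ¬¬(¬x0 ∨ x1)
  step 3: T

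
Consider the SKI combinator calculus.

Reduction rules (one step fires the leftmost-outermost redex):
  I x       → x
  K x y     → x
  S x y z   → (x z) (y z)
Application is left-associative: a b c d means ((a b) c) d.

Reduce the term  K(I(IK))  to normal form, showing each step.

Answer: normal form = KK  (in 2 steps)

Derivation:
  start: K(I(IK))
  [1] K(IK)
  [2] KK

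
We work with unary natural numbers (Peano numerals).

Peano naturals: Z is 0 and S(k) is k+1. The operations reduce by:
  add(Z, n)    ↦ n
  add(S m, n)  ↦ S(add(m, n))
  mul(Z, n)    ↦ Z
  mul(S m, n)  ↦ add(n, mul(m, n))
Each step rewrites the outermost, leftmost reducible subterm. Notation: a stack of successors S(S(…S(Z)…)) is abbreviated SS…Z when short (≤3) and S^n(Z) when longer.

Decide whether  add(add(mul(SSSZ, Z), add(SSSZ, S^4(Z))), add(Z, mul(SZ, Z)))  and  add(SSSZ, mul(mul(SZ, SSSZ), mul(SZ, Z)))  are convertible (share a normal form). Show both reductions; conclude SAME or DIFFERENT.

Term A:
  start: add(add(mul(SSSZ, Z), add(SSSZ, S^4(Z))), add(Z, mul(SZ, Z)))
  →1  add(add(add(Z, mul(SSZ, Z)), add(SSSZ, S^4(Z))), add(Z, mul(SZ, Z)))
  →2  add(add(mul(SSZ, Z), add(SSSZ, S^4(Z))), add(Z, mul(SZ, Z)))
  →3  add(add(add(Z, mul(SZ, Z)), add(SSSZ, S^4(Z))), add(Z, mul(SZ, Z)))
  →4  add(add(mul(SZ, Z), add(SSSZ, S^4(Z))), add(Z, mul(SZ, Z)))
  →5  add(add(add(Z, mul(Z, Z)), add(SSSZ, S^4(Z))), add(Z, mul(SZ, Z)))
  →6  add(add(mul(Z, Z), add(SSSZ, S^4(Z))), add(Z, mul(SZ, Z)))
  →7  add(add(Z, add(SSSZ, S^4(Z))), add(Z, mul(SZ, Z)))
  →8  add(add(SSSZ, S^4(Z)), add(Z, mul(SZ, Z)))
  →9  add(S(add(SSZ, S^4(Z))), add(Z, mul(SZ, Z)))
  →10  S(add(add(SSZ, S^4(Z)), add(Z, mul(SZ, Z))))
  →11  S(add(S(add(SZ, S^4(Z))), add(Z, mul(SZ, Z))))
  →12  S(S(add(add(SZ, S^4(Z)), add(Z, mul(SZ, Z)))))
  →13  S(S(add(S(add(Z, S^4(Z))), add(Z, mul(SZ, Z)))))
  →14  S(S(S(add(add(Z, S^4(Z)), add(Z, mul(SZ, Z))))))
  →15  S(S(S(add(S^4(Z), add(Z, mul(SZ, Z))))))
  →16  S(S(S(S(add(SSSZ, add(Z, mul(SZ, Z)))))))
  →17  S(S(S(S(S(add(SSZ, add(Z, mul(SZ, Z))))))))
  →18  S(S(S(S(S(S(add(SZ, add(Z, mul(SZ, Z)))))))))
  →19  S(S(S(S(S(S(S(add(Z, add(Z, mul(SZ, Z))))))))))
  →20  S(S(S(S(S(S(S(add(Z, mul(SZ, Z)))))))))
  →21  S(S(S(S(S(S(S(mul(SZ, Z))))))))
  →22  S(S(S(S(S(S(S(add(Z, mul(Z, Z)))))))))
  →23  S(S(S(S(S(S(S(mul(Z, Z))))))))
  →24  S^7(Z)

Term B:
  start: add(SSSZ, mul(mul(SZ, SSSZ), mul(SZ, Z)))
  →1  S(add(SSZ, mul(mul(SZ, SSSZ), mul(SZ, Z))))
  →2  S(S(add(SZ, mul(mul(SZ, SSSZ), mul(SZ, Z)))))
  →3  S(S(S(add(Z, mul(mul(SZ, SSSZ), mul(SZ, Z))))))
  →4  S(S(S(mul(mul(SZ, SSSZ), mul(SZ, Z)))))
  →5  S(S(S(mul(add(SSSZ, mul(Z, SSSZ)), mul(SZ, Z)))))
  →6  S(S(S(mul(S(add(SSZ, mul(Z, SSSZ))), mul(SZ, Z)))))
  →7  S(S(S(add(mul(SZ, Z), mul(add(SSZ, mul(Z, SSSZ)), mul(SZ, Z))))))
  →8  S(S(S(add(add(Z, mul(Z, Z)), mul(add(SSZ, mul(Z, SSSZ)), mul(SZ, Z))))))
  →9  S(S(S(add(mul(Z, Z), mul(add(SSZ, mul(Z, SSSZ)), mul(SZ, Z))))))
  →10  S(S(S(add(Z, mul(add(SSZ, mul(Z, SSSZ)), mul(SZ, Z))))))
  →11  S(S(S(mul(add(SSZ, mul(Z, SSSZ)), mul(SZ, Z)))))
  →12  S(S(S(mul(S(add(SZ, mul(Z, SSSZ))), mul(SZ, Z)))))
  →13  S(S(S(add(mul(SZ, Z), mul(add(SZ, mul(Z, SSSZ)), mul(SZ, Z))))))
  →14  S(S(S(add(add(Z, mul(Z, Z)), mul(add(SZ, mul(Z, SSSZ)), mul(SZ, Z))))))
  →15  S(S(S(add(mul(Z, Z), mul(add(SZ, mul(Z, SSSZ)), mul(SZ, Z))))))
  →16  S(S(S(add(Z, mul(add(SZ, mul(Z, SSSZ)), mul(SZ, Z))))))
  →17  S(S(S(mul(add(SZ, mul(Z, SSSZ)), mul(SZ, Z)))))
  →18  S(S(S(mul(S(add(Z, mul(Z, SSSZ))), mul(SZ, Z)))))
  →19  S(S(S(add(mul(SZ, Z), mul(add(Z, mul(Z, SSSZ)), mul(SZ, Z))))))
  →20  S(S(S(add(add(Z, mul(Z, Z)), mul(add(Z, mul(Z, SSSZ)), mul(SZ, Z))))))
  →21  S(S(S(add(mul(Z, Z), mul(add(Z, mul(Z, SSSZ)), mul(SZ, Z))))))
  →22  S(S(S(add(Z, mul(add(Z, mul(Z, SSSZ)), mul(SZ, Z))))))
  →23  S(S(S(mul(add(Z, mul(Z, SSSZ)), mul(SZ, Z)))))
  →24  S(S(S(mul(mul(Z, SSSZ), mul(SZ, Z)))))
  →25  S(S(S(mul(Z, mul(SZ, Z)))))
  →26  SSSZ

Answer: DIFFERENT — A ⇓ S^7(Z), B ⇓ SSSZ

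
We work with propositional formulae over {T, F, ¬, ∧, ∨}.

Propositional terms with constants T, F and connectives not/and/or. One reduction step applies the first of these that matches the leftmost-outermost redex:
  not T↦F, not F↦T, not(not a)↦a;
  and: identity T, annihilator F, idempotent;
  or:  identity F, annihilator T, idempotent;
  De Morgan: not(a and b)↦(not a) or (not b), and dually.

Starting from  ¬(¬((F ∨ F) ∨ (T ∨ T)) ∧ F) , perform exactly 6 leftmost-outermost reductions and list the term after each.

Answer: after 6 steps: T

Derivation:
  start: ¬(¬((F ∨ F) ∨ (T ∨ T)) ∧ F)
  [1] ¬¬((F ∨ F) ∨ (T ∨ T)) ∨ ¬F
  [2] ((F ∨ F) ∨ (T ∨ T)) ∨ ¬F
  [3] (F ∨ (T ∨ T)) ∨ ¬F
  [4] (T ∨ T) ∨ ¬F
  [5] T ∨ ¬F
  [6] T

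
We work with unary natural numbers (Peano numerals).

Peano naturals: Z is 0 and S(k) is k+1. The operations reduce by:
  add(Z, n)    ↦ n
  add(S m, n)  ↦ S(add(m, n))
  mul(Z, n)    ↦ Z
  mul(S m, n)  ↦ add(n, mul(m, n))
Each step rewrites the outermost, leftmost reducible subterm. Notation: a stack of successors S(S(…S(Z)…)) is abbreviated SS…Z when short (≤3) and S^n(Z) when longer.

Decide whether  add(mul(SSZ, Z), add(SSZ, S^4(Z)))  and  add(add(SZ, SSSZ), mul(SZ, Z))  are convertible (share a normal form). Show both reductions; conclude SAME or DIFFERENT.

Term A:
  start: add(mul(SSZ, Z), add(SSZ, S^4(Z)))
  step 1: add(add(Z, mul(SZ, Z)), add(SSZ, S^4(Z)))
  step 2: add(mul(SZ, Z), add(SSZ, S^4(Z)))
  step 3: add(add(Z, mul(Z, Z)), add(SSZ, S^4(Z)))
  step 4: add(mul(Z, Z), add(SSZ, S^4(Z)))
  step 5: add(Z, add(SSZ, S^4(Z)))
  step 6: add(SSZ, S^4(Z))
  step 7: S(add(SZ, S^4(Z)))
  step 8: S(S(add(Z, S^4(Z))))
  step 9: S^6(Z)

Term B:
  start: add(add(SZ, SSSZ), mul(SZ, Z))
  step 1: add(S(add(Z, SSSZ)), mul(SZ, Z))
  step 2: S(add(add(Z, SSSZ), mul(SZ, Z)))
  step 3: S(add(SSSZ, mul(SZ, Z)))
  step 4: S(S(add(SSZ, mul(SZ, Z))))
  step 5: S(S(S(add(SZ, mul(SZ, Z)))))
  step 6: S(S(S(S(add(Z, mul(SZ, Z))))))
  step 7: S(S(S(S(mul(SZ, Z)))))
  step 8: S(S(S(S(add(Z, mul(Z, Z))))))
  step 9: S(S(S(S(mul(Z, Z)))))
  step 10: S^4(Z)

Answer: DIFFERENT — A ⇓ S^6(Z), B ⇓ S^4(Z)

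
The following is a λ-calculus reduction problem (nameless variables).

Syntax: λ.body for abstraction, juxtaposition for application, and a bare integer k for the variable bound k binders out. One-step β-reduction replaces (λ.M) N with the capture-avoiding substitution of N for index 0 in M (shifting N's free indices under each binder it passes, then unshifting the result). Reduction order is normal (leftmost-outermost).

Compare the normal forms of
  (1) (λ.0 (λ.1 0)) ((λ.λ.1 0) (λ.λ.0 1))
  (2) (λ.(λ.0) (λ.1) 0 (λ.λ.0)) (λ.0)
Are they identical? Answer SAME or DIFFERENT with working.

Answer: DIFFERENT — A ⇓ λ.0 (λ.λ.0 1), B ⇓ λ.λ.0

Working:
Term A:
  start: (λ.0 (λ.1 0)) ((λ.λ.1 0) (λ.λ.0 1))
  step 1: (λ.λ.1 0) (λ.λ.0 1) (λ.(λ.λ.1 0) (λ.λ.0 1) 0)
  step 2: (λ.(λ.λ.0 1) 0) (λ.(λ.λ.1 0) (λ.λ.0 1) 0)
  step 3: (λ.λ.0 1) (λ.(λ.λ.1 0) (λ.λ.0 1) 0)
  step 4: λ.0 (λ.(λ.λ.1 0) (λ.λ.0 1) 0)
  step 5: λ.0 (λ.(λ.(λ.λ.0 1) 0) 0)
  step 6: λ.0 (λ.(λ.λ.0 1) 0)
  step 7: λ.0 (λ.λ.0 1)

Term B:
  start: (λ.(λ.0) (λ.1) 0 (λ.λ.0)) (λ.0)
  step 1: (λ.0) (λ.λ.0) (λ.0) (λ.λ.0)
  step 2: (λ.λ.0) (λ.0) (λ.λ.0)
  step 3: (λ.0) (λ.λ.0)
  step 4: λ.λ.0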